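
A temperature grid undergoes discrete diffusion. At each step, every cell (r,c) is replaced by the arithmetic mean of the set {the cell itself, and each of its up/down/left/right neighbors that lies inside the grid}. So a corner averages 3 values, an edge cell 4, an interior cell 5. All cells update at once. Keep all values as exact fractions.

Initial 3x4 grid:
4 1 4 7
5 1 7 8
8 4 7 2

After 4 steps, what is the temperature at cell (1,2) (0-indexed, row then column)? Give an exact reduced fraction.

Answer: 19803/4000

Derivation:
Step 1: cell (1,2) = 27/5
Step 2: cell (1,2) = 99/20
Step 3: cell (1,2) = 2001/400
Step 4: cell (1,2) = 19803/4000
Full grid after step 4:
  25883/6480 181771/43200 206827/43200 67723/12960
  40973/9600 8969/2000 19803/4000 8601/1600
  59591/12960 51449/10800 55463/10800 35029/6480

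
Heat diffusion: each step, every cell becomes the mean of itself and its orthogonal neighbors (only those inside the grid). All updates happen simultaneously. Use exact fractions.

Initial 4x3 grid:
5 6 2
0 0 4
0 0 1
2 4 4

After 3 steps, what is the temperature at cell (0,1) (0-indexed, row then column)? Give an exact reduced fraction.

Answer: 7777/2880

Derivation:
Step 1: cell (0,1) = 13/4
Step 2: cell (0,1) = 155/48
Step 3: cell (0,1) = 7777/2880
Full grid after step 3:
  281/108 7777/2880 419/144
  2741/1440 133/60 187/80
  763/480 141/80 131/60
  239/144 321/160 161/72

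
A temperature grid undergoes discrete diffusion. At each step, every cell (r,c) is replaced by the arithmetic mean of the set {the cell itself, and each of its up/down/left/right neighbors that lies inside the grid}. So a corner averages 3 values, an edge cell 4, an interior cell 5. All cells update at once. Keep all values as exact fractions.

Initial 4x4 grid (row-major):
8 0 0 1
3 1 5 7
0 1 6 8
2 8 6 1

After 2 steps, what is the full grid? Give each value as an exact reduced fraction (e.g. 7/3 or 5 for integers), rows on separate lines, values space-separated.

After step 1:
  11/3 9/4 3/2 8/3
  3 2 19/5 21/4
  3/2 16/5 26/5 11/2
  10/3 17/4 21/4 5
After step 2:
  107/36 113/48 613/240 113/36
  61/24 57/20 71/20 1033/240
  331/120 323/100 459/100 419/80
  109/36 481/120 197/40 21/4

Answer: 107/36 113/48 613/240 113/36
61/24 57/20 71/20 1033/240
331/120 323/100 459/100 419/80
109/36 481/120 197/40 21/4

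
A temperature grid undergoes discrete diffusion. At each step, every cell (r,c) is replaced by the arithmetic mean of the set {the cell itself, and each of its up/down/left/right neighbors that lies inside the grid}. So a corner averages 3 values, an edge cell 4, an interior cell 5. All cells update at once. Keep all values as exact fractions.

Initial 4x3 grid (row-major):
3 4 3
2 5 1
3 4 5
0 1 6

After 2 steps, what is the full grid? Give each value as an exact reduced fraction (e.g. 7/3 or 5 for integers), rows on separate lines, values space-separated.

Answer: 10/3 757/240 119/36
117/40 173/50 401/120
313/120 79/25 151/40
19/9 701/240 43/12

Derivation:
After step 1:
  3 15/4 8/3
  13/4 16/5 7/2
  9/4 18/5 4
  4/3 11/4 4
After step 2:
  10/3 757/240 119/36
  117/40 173/50 401/120
  313/120 79/25 151/40
  19/9 701/240 43/12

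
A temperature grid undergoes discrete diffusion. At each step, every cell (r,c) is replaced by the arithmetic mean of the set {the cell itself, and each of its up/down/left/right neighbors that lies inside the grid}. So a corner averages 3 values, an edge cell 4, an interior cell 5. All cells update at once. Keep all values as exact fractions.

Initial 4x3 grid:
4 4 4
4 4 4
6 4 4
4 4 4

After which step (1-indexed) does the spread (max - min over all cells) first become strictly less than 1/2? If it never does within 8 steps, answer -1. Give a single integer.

Answer: 3

Derivation:
Step 1: max=14/3, min=4, spread=2/3
Step 2: max=271/60, min=4, spread=31/60
Step 3: max=2371/540, min=4, spread=211/540
  -> spread < 1/2 first at step 3
Step 4: max=232897/54000, min=3647/900, spread=14077/54000
Step 5: max=2084407/486000, min=219683/54000, spread=5363/24300
Step 6: max=62060809/14580000, min=122869/30000, spread=93859/583200
Step 7: max=3709474481/874800000, min=199736467/48600000, spread=4568723/34992000
Step 8: max=221732435629/52488000000, min=6013618889/1458000000, spread=8387449/83980800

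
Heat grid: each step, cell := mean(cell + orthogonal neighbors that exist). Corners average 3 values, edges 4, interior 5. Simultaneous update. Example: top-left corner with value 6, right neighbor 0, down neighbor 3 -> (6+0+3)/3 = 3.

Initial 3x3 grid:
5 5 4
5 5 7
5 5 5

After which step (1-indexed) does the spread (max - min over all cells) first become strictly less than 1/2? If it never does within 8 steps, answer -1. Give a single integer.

Step 1: max=17/3, min=19/4, spread=11/12
Step 2: max=433/80, min=59/12, spread=119/240
  -> spread < 1/2 first at step 2
Step 3: max=11509/2160, min=6029/1200, spread=821/2700
Step 4: max=1509577/288000, min=217831/43200, spread=172111/864000
Step 5: max=40651621/7776000, min=13191457/2592000, spread=4309/31104
Step 6: max=2424983987/466560000, min=264401693/51840000, spread=36295/373248
Step 7: max=145205423989/27993600000, min=47764780913/9331200000, spread=305773/4478976
Step 8: max=8691828987683/1679616000000, min=2870443506311/559872000000, spread=2575951/53747712

Answer: 2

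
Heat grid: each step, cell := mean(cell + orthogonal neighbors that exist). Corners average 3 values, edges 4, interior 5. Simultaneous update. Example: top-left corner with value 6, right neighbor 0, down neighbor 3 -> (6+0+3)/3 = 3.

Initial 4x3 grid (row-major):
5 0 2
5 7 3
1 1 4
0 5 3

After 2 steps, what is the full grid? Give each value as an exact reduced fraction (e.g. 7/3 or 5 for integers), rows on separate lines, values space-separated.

Answer: 34/9 117/40 55/18
767/240 94/25 697/240
237/80 271/100 287/80
2 237/80 3

Derivation:
After step 1:
  10/3 7/2 5/3
  9/2 16/5 4
  7/4 18/5 11/4
  2 9/4 4
After step 2:
  34/9 117/40 55/18
  767/240 94/25 697/240
  237/80 271/100 287/80
  2 237/80 3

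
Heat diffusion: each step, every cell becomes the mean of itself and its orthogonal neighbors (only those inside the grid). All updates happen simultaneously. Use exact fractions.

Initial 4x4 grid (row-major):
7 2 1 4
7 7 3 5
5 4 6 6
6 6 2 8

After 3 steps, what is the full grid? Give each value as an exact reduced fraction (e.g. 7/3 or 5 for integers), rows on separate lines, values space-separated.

Answer: 10811/2160 32801/7200 27497/7200 4207/1080
9779/1800 28373/6000 541/120 30917/7200
9631/1800 3941/750 28877/6000 37037/7200
736/135 1142/225 1186/225 11267/2160

Derivation:
After step 1:
  16/3 17/4 5/2 10/3
  13/2 23/5 22/5 9/2
  11/2 28/5 21/5 25/4
  17/3 9/2 11/2 16/3
After step 2:
  193/36 1001/240 869/240 31/9
  329/60 507/100 101/25 1109/240
  349/60 122/25 519/100 1217/240
  47/9 319/60 293/60 205/36
After step 3:
  10811/2160 32801/7200 27497/7200 4207/1080
  9779/1800 28373/6000 541/120 30917/7200
  9631/1800 3941/750 28877/6000 37037/7200
  736/135 1142/225 1186/225 11267/2160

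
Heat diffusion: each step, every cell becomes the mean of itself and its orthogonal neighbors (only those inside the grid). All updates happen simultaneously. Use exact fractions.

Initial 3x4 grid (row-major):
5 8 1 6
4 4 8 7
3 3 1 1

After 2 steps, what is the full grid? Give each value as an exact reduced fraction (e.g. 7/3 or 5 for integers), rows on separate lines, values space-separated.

Answer: 85/18 1279/240 1147/240 191/36
23/5 417/100 241/50 521/120
121/36 221/60 33/10 47/12

Derivation:
After step 1:
  17/3 9/2 23/4 14/3
  4 27/5 21/5 11/2
  10/3 11/4 13/4 3
After step 2:
  85/18 1279/240 1147/240 191/36
  23/5 417/100 241/50 521/120
  121/36 221/60 33/10 47/12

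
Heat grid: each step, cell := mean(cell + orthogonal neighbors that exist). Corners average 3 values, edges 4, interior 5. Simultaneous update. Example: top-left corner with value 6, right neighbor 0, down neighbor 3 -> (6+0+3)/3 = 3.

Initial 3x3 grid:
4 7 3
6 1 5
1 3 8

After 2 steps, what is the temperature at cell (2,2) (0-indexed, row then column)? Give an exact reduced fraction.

Answer: 77/18

Derivation:
Step 1: cell (2,2) = 16/3
Step 2: cell (2,2) = 77/18
Full grid after step 2:
  149/36 1129/240 13/3
  41/10 373/100 1139/240
  115/36 979/240 77/18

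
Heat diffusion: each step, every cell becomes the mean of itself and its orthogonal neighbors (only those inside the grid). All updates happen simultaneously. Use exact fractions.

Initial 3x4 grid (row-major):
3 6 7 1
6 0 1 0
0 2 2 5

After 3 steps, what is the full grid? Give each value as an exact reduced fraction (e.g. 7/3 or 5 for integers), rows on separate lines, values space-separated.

Answer: 131/36 1589/480 4451/1440 577/216
8209/2880 1741/600 123/50 2329/960
1079/432 1561/720 407/180 913/432

Derivation:
After step 1:
  5 4 15/4 8/3
  9/4 3 2 7/4
  8/3 1 5/2 7/3
After step 2:
  15/4 63/16 149/48 49/18
  155/48 49/20 13/5 35/16
  71/36 55/24 47/24 79/36
After step 3:
  131/36 1589/480 4451/1440 577/216
  8209/2880 1741/600 123/50 2329/960
  1079/432 1561/720 407/180 913/432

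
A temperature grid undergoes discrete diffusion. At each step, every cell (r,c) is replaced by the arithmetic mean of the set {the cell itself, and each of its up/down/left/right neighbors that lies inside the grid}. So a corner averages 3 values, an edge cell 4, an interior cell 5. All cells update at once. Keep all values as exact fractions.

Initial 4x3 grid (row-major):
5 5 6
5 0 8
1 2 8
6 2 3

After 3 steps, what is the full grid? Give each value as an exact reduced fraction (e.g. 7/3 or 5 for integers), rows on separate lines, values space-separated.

Answer: 67/16 8009/1800 2215/432
8677/2400 3211/750 33731/7200
2749/800 21803/6000 31841/7200
1141/360 52357/14400 2159/540

Derivation:
After step 1:
  5 4 19/3
  11/4 4 11/2
  7/2 13/5 21/4
  3 13/4 13/3
After step 2:
  47/12 29/6 95/18
  61/16 377/100 253/48
  237/80 93/25 1061/240
  13/4 791/240 77/18
After step 3:
  67/16 8009/1800 2215/432
  8677/2400 3211/750 33731/7200
  2749/800 21803/6000 31841/7200
  1141/360 52357/14400 2159/540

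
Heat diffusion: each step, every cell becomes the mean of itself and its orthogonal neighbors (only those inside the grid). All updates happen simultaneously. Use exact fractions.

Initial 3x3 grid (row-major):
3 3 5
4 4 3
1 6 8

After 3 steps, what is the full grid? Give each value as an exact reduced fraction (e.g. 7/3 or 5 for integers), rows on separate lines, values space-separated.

Answer: 1519/432 1223/320 1787/432
443/120 2447/600 3233/720
1703/432 12647/2880 2051/432

Derivation:
After step 1:
  10/3 15/4 11/3
  3 4 5
  11/3 19/4 17/3
After step 2:
  121/36 59/16 149/36
  7/2 41/10 55/12
  137/36 217/48 185/36
After step 3:
  1519/432 1223/320 1787/432
  443/120 2447/600 3233/720
  1703/432 12647/2880 2051/432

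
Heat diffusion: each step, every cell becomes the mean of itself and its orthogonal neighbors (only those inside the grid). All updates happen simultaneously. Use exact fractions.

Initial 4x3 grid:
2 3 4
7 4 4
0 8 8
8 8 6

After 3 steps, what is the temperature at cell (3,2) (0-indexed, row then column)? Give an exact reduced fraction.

Step 1: cell (3,2) = 22/3
Step 2: cell (3,2) = 64/9
Step 3: cell (3,2) = 3539/540
Full grid after step 3:
  2899/720 57461/14400 9427/2160
  328/75 29089/6000 17669/3600
  9827/1800 8431/1500 21979/3600
  6343/1080 46543/7200 3539/540

Answer: 3539/540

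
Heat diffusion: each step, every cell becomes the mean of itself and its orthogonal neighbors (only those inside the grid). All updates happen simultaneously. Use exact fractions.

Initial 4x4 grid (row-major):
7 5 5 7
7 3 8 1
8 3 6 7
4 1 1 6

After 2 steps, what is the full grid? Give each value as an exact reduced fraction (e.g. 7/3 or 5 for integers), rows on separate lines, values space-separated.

Answer: 211/36 1367/240 1211/240 49/9
1397/240 101/20 134/25 1181/240
1217/240 443/100 223/50 245/48
145/36 857/240 185/48 79/18

Derivation:
After step 1:
  19/3 5 25/4 13/3
  25/4 26/5 23/5 23/4
  11/2 21/5 5 5
  13/3 9/4 7/2 14/3
After step 2:
  211/36 1367/240 1211/240 49/9
  1397/240 101/20 134/25 1181/240
  1217/240 443/100 223/50 245/48
  145/36 857/240 185/48 79/18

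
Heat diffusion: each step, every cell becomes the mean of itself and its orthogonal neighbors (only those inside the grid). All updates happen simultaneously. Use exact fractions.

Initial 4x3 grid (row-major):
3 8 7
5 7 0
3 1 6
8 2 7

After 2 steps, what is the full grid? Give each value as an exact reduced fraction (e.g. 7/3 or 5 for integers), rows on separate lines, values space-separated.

After step 1:
  16/3 25/4 5
  9/2 21/5 5
  17/4 19/5 7/2
  13/3 9/2 5
After step 2:
  193/36 1247/240 65/12
  1097/240 19/4 177/40
  1013/240 81/20 173/40
  157/36 529/120 13/3

Answer: 193/36 1247/240 65/12
1097/240 19/4 177/40
1013/240 81/20 173/40
157/36 529/120 13/3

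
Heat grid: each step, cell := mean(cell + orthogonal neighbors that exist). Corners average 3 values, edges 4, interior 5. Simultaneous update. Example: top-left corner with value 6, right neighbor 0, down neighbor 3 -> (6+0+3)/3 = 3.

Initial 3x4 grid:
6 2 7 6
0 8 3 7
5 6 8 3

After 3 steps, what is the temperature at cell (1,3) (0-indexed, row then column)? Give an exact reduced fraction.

Answer: 77363/14400

Derivation:
Step 1: cell (1,3) = 19/4
Step 2: cell (1,3) = 1441/240
Step 3: cell (1,3) = 77363/14400
Full grid after step 3:
  553/135 35959/7200 36529/7200 1547/270
  67303/14400 27797/6000 34117/6000 77363/14400
  4889/1080 38659/7200 12643/2400 2081/360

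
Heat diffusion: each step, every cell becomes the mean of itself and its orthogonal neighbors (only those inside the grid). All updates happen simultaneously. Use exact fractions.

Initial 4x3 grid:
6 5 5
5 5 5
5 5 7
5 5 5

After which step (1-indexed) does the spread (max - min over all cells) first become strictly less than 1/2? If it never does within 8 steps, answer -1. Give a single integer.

Answer: 3

Derivation:
Step 1: max=17/3, min=5, spread=2/3
Step 2: max=331/60, min=5, spread=31/60
Step 3: max=2911/540, min=12293/2400, spread=5803/21600
  -> spread < 1/2 first at step 3
Step 4: max=575909/108000, min=111413/21600, spread=4711/27000
Step 5: max=5151479/972000, min=11210497/2160000, spread=2135107/19440000
Step 6: max=513104261/97200000, min=1012401497/194400000, spread=552281/7776000
Step 7: max=9215431357/1749600000, min=146046750437/27993600000, spread=56006051/1119744000
Step 8: max=919944024133/174960000000, min=3654752288657/699840000000, spread=200190463/5598720000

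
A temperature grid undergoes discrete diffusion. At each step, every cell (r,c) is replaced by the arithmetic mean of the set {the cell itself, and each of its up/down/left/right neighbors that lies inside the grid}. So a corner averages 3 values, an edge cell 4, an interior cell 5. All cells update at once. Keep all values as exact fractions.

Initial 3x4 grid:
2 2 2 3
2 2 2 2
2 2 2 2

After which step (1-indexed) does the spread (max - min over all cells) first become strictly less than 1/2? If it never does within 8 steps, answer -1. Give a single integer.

Step 1: max=7/3, min=2, spread=1/3
  -> spread < 1/2 first at step 1
Step 2: max=41/18, min=2, spread=5/18
Step 3: max=473/216, min=2, spread=41/216
Step 4: max=56057/25920, min=2, spread=4217/25920
Step 5: max=3319549/1555200, min=14479/7200, spread=38417/311040
Step 6: max=197824211/93312000, min=290597/144000, spread=1903471/18662400
Step 7: max=11798429089/5598720000, min=8755759/4320000, spread=18038617/223948800
Step 8: max=705114582851/335923200000, min=790526759/388800000, spread=883978523/13436928000

Answer: 1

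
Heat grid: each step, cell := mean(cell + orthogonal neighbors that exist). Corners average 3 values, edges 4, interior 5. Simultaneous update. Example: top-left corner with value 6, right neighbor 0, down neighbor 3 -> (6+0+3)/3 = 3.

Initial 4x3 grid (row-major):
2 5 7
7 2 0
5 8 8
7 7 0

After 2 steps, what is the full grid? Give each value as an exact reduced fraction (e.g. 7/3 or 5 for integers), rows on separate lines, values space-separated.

Answer: 38/9 64/15 49/12
1189/240 453/100 333/80
277/48 533/100 77/16
223/36 137/24 29/6

Derivation:
After step 1:
  14/3 4 4
  4 22/5 17/4
  27/4 6 4
  19/3 11/2 5
After step 2:
  38/9 64/15 49/12
  1189/240 453/100 333/80
  277/48 533/100 77/16
  223/36 137/24 29/6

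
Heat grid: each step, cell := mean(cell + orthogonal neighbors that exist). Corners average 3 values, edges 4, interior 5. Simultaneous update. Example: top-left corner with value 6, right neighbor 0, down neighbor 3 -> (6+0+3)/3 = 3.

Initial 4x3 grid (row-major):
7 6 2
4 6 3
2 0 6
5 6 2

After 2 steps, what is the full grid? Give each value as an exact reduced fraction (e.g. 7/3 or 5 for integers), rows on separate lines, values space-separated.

Answer: 47/9 1103/240 79/18
509/120 441/100 217/60
95/24 331/100 47/12
31/9 65/16 32/9

Derivation:
After step 1:
  17/3 21/4 11/3
  19/4 19/5 17/4
  11/4 4 11/4
  13/3 13/4 14/3
After step 2:
  47/9 1103/240 79/18
  509/120 441/100 217/60
  95/24 331/100 47/12
  31/9 65/16 32/9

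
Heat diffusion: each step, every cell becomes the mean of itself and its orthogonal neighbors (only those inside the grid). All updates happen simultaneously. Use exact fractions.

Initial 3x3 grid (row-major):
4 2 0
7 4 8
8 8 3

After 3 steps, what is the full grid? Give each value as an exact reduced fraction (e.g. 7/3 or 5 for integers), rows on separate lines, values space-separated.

Answer: 10133/2160 28963/7200 8633/2160
25417/4800 30937/6000 64751/14400
6719/1080 27317/4800 5929/1080

Derivation:
After step 1:
  13/3 5/2 10/3
  23/4 29/5 15/4
  23/3 23/4 19/3
After step 2:
  151/36 479/120 115/36
  471/80 471/100 1153/240
  115/18 511/80 95/18
After step 3:
  10133/2160 28963/7200 8633/2160
  25417/4800 30937/6000 64751/14400
  6719/1080 27317/4800 5929/1080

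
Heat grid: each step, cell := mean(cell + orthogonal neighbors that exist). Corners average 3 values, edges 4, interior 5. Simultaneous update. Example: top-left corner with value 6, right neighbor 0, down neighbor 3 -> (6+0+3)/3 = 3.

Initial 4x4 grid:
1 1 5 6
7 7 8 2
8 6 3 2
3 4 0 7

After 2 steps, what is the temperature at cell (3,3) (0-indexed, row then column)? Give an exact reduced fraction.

Step 1: cell (3,3) = 3
Step 2: cell (3,3) = 10/3
Full grid after step 2:
  49/12 173/40 107/24 83/18
  411/80 513/100 241/50 13/3
  447/80 489/100 107/25 37/10
  19/4 347/80 271/80 10/3

Answer: 10/3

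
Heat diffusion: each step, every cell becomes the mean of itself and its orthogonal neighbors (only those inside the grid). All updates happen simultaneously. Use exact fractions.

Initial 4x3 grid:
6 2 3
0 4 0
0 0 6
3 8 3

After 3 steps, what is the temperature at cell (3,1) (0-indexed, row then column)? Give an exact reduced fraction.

Answer: 23063/7200

Derivation:
Step 1: cell (3,1) = 7/2
Step 2: cell (3,1) = 493/120
Step 3: cell (3,1) = 23063/7200
Full grid after step 3:
  1273/540 39751/14400 5257/2160
  18433/7200 6787/3000 10379/3600
  16753/7200 18659/6000 1333/450
  6751/2160 23063/7200 2089/540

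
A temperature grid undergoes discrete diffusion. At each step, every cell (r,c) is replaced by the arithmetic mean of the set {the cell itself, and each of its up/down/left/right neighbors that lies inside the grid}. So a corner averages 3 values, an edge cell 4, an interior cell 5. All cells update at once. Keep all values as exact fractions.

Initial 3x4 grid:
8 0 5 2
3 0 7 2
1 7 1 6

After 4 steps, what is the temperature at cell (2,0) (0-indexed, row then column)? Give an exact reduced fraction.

Answer: 26363/8100

Derivation:
Step 1: cell (2,0) = 11/3
Step 2: cell (2,0) = 107/36
Step 3: cell (2,0) = 3617/1080
Step 4: cell (2,0) = 26363/8100
Full grid after step 4:
  211729/64800 736213/216000 80797/24000 152971/43200
  361729/108000 592979/180000 428461/120000 337483/96000
  26363/8100 46693/13500 62879/18000 160121/43200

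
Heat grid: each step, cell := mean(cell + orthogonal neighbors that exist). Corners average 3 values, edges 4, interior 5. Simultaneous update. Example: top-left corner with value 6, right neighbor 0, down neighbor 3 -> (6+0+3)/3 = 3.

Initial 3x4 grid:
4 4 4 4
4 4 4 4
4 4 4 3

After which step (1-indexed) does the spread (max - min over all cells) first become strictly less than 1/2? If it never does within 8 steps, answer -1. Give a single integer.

Step 1: max=4, min=11/3, spread=1/3
  -> spread < 1/2 first at step 1
Step 2: max=4, min=67/18, spread=5/18
Step 3: max=4, min=823/216, spread=41/216
Step 4: max=4, min=99463/25920, spread=4217/25920
Step 5: max=28721/7200, min=6011651/1555200, spread=38417/311040
Step 6: max=573403/144000, min=362047789/93312000, spread=1903471/18662400
Step 7: max=17164241/4320000, min=21793890911/5598720000, spread=18038617/223948800
Step 8: max=1542273241/388800000, min=1310424617149/335923200000, spread=883978523/13436928000

Answer: 1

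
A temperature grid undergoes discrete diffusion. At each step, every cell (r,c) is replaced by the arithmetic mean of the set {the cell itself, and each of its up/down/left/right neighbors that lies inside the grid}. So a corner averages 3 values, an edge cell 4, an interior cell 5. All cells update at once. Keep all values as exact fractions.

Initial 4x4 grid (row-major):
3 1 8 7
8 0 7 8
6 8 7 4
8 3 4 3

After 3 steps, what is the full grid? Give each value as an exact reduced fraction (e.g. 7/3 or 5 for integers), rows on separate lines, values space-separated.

After step 1:
  4 3 23/4 23/3
  17/4 24/5 6 13/2
  15/2 24/5 6 11/2
  17/3 23/4 17/4 11/3
After step 2:
  15/4 351/80 269/48 239/36
  411/80 457/100 581/100 77/12
  1333/240 577/100 531/100 65/12
  227/36 307/60 59/12 161/36
After step 3:
  177/40 10987/2400 40393/7200 2687/432
  11407/2400 1027/200 33253/6000 10927/1800
  40981/7200 6317/1200 8167/1500 9727/1800
  12223/2160 9949/1800 8917/1800 533/108

Answer: 177/40 10987/2400 40393/7200 2687/432
11407/2400 1027/200 33253/6000 10927/1800
40981/7200 6317/1200 8167/1500 9727/1800
12223/2160 9949/1800 8917/1800 533/108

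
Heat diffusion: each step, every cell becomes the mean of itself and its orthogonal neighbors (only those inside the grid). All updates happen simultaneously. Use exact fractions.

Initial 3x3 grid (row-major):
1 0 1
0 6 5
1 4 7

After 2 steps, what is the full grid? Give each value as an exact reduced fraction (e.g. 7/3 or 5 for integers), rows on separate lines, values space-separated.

After step 1:
  1/3 2 2
  2 3 19/4
  5/3 9/2 16/3
After step 2:
  13/9 11/6 35/12
  7/4 13/4 181/48
  49/18 29/8 175/36

Answer: 13/9 11/6 35/12
7/4 13/4 181/48
49/18 29/8 175/36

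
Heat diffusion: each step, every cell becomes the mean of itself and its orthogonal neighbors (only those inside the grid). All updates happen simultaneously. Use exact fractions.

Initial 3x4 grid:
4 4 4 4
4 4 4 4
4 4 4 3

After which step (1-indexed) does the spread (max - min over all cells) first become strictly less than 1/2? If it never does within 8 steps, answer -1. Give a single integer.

Answer: 1

Derivation:
Step 1: max=4, min=11/3, spread=1/3
  -> spread < 1/2 first at step 1
Step 2: max=4, min=67/18, spread=5/18
Step 3: max=4, min=823/216, spread=41/216
Step 4: max=4, min=99463/25920, spread=4217/25920
Step 5: max=28721/7200, min=6011651/1555200, spread=38417/311040
Step 6: max=573403/144000, min=362047789/93312000, spread=1903471/18662400
Step 7: max=17164241/4320000, min=21793890911/5598720000, spread=18038617/223948800
Step 8: max=1542273241/388800000, min=1310424617149/335923200000, spread=883978523/13436928000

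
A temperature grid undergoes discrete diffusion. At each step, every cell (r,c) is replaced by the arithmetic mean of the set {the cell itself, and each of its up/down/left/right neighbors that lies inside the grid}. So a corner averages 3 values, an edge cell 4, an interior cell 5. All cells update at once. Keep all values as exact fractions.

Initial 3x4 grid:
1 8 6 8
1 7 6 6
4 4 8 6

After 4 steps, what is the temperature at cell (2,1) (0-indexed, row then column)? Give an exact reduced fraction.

Answer: 122509/24000

Derivation:
Step 1: cell (2,1) = 23/4
Step 2: cell (2,1) = 399/80
Step 3: cell (2,1) = 12301/2400
Step 4: cell (2,1) = 122509/24000
Full grid after step 4:
  597031/129600 562603/108000 652673/108000 415933/64800
  3864959/864000 1863031/360000 269057/45000 2772097/432000
  195827/43200 122509/24000 1278721/216000 101977/16200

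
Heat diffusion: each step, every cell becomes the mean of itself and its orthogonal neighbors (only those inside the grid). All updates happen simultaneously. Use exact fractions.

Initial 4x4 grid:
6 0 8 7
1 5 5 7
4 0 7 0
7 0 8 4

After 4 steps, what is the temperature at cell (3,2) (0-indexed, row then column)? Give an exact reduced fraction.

Step 1: cell (3,2) = 19/4
Step 2: cell (3,2) = 33/8
Step 3: cell (3,2) = 2543/600
Step 4: cell (3,2) = 73493/18000
Full grid after step 4:
  242633/64800 877433/216000 215317/43200 84929/16200
  373609/108000 730799/180000 25543/5625 221839/43200
  384449/108000 334229/90000 263257/60000 109459/24000
  113657/32400 207127/54000 73493/18000 95647/21600

Answer: 73493/18000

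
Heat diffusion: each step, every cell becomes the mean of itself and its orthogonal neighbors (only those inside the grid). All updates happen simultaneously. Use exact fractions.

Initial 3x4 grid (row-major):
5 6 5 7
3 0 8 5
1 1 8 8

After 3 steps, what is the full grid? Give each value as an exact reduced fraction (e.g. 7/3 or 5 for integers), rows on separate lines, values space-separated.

Answer: 8191/2160 1933/450 19919/3600 6461/1080
44401/14400 12277/3000 31219/6000 22559/3600
391/135 25903/7200 12721/2400 4369/720

Derivation:
After step 1:
  14/3 4 13/2 17/3
  9/4 18/5 26/5 7
  5/3 5/2 25/4 7
After step 2:
  131/36 563/120 641/120 115/18
  731/240 351/100 571/100 373/60
  77/36 841/240 419/80 27/4
After step 3:
  8191/2160 1933/450 19919/3600 6461/1080
  44401/14400 12277/3000 31219/6000 22559/3600
  391/135 25903/7200 12721/2400 4369/720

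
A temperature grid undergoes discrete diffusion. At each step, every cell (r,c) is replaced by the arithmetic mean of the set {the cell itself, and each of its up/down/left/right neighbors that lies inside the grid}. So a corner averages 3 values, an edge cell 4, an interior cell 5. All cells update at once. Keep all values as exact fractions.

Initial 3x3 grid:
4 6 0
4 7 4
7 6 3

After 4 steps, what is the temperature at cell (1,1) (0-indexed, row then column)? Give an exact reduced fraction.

Answer: 142841/30000

Derivation:
Step 1: cell (1,1) = 27/5
Step 2: cell (1,1) = 122/25
Step 3: cell (1,1) = 2403/500
Step 4: cell (1,1) = 142841/30000
Full grid after step 4:
  624173/129600 145433/32000 554773/129600
  2183533/432000 142841/30000 1928033/432000
  676223/129600 1436647/288000 606823/129600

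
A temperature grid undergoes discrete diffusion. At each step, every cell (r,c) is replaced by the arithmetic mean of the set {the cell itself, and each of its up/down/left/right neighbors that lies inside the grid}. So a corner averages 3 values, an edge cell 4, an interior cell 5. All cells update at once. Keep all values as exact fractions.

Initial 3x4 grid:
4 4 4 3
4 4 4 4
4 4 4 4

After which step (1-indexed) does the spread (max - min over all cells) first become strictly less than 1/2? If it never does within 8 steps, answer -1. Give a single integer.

Answer: 1

Derivation:
Step 1: max=4, min=11/3, spread=1/3
  -> spread < 1/2 first at step 1
Step 2: max=4, min=67/18, spread=5/18
Step 3: max=4, min=823/216, spread=41/216
Step 4: max=4, min=99463/25920, spread=4217/25920
Step 5: max=28721/7200, min=6011651/1555200, spread=38417/311040
Step 6: max=573403/144000, min=362047789/93312000, spread=1903471/18662400
Step 7: max=17164241/4320000, min=21793890911/5598720000, spread=18038617/223948800
Step 8: max=1542273241/388800000, min=1310424617149/335923200000, spread=883978523/13436928000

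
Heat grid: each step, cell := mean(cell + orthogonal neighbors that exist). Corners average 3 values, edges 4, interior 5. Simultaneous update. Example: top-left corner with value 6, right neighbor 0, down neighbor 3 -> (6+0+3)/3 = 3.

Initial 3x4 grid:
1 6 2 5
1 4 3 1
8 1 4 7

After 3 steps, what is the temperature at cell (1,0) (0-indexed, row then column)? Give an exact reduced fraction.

Answer: 7991/2400

Derivation:
Step 1: cell (1,0) = 7/2
Step 2: cell (1,0) = 25/8
Step 3: cell (1,0) = 7991/2400
Full grid after step 3:
  1367/432 23233/7200 24253/7200 7273/2160
  7991/2400 6723/2000 20539/6000 6457/1800
  749/216 1613/450 1471/400 659/180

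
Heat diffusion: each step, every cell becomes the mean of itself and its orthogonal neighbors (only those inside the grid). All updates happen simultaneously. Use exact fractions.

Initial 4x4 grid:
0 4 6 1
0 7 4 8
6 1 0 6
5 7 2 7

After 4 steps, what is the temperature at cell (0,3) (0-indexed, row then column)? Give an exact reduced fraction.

Step 1: cell (0,3) = 5
Step 2: cell (0,3) = 9/2
Step 3: cell (0,3) = 14/3
Step 4: cell (0,3) = 2621/600
Full grid after step 4:
  215939/64800 188543/54000 14953/3600 2621/600
  721637/216000 677321/180000 60251/15000 2701/600
  276239/72000 1421/375 84723/20000 1621/375
  178/45 99683/24000 99379/24000 31777/7200

Answer: 2621/600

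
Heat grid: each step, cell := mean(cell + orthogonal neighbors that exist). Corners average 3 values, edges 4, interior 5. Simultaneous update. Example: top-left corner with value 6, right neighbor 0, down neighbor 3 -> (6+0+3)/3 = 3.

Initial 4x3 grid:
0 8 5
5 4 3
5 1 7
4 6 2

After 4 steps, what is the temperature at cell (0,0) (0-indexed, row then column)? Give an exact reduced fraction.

Step 1: cell (0,0) = 13/3
Step 2: cell (0,0) = 145/36
Step 3: cell (0,0) = 4501/1080
Step 4: cell (0,0) = 547681/129600
Full grid after step 4:
  547681/129600 3740119/864000 579631/129600
  888671/216000 1539371/360000 233699/54000
  298037/72000 164319/40000 76603/18000
  58769/14400 1203293/288000 178057/43200

Answer: 547681/129600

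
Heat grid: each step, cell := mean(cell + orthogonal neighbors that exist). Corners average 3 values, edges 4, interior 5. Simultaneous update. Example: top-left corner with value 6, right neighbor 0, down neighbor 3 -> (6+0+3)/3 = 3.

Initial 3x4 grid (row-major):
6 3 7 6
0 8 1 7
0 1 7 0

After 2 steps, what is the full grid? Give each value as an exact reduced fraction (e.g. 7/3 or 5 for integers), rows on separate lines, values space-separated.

Answer: 25/6 317/80 275/48 173/36
283/120 221/50 93/25 125/24
47/18 551/240 203/48 125/36

Derivation:
After step 1:
  3 6 17/4 20/3
  7/2 13/5 6 7/2
  1/3 4 9/4 14/3
After step 2:
  25/6 317/80 275/48 173/36
  283/120 221/50 93/25 125/24
  47/18 551/240 203/48 125/36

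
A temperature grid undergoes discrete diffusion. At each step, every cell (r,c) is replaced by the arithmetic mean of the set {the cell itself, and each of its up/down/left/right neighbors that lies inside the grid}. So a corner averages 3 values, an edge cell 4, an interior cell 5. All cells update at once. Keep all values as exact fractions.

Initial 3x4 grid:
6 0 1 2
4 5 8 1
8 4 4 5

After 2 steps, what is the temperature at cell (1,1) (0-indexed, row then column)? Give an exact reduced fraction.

Answer: 22/5

Derivation:
Step 1: cell (1,1) = 21/5
Step 2: cell (1,1) = 22/5
Full grid after step 2:
  145/36 797/240 653/240 97/36
  1117/240 22/5 4 187/60
  49/9 601/120 529/120 151/36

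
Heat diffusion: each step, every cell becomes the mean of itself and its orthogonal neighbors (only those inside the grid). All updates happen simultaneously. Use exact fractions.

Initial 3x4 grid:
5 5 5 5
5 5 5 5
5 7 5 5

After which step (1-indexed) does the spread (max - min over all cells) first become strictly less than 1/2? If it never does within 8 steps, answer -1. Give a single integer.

Answer: 3

Derivation:
Step 1: max=17/3, min=5, spread=2/3
Step 2: max=331/60, min=5, spread=31/60
Step 3: max=2911/540, min=5, spread=211/540
  -> spread < 1/2 first at step 3
Step 4: max=286897/54000, min=4547/900, spread=14077/54000
Step 5: max=2570407/486000, min=273683/54000, spread=5363/24300
Step 6: max=76640809/14580000, min=152869/30000, spread=93859/583200
Step 7: max=4584274481/874800000, min=248336467/48600000, spread=4568723/34992000
Step 8: max=274220435629/52488000000, min=7471618889/1458000000, spread=8387449/83980800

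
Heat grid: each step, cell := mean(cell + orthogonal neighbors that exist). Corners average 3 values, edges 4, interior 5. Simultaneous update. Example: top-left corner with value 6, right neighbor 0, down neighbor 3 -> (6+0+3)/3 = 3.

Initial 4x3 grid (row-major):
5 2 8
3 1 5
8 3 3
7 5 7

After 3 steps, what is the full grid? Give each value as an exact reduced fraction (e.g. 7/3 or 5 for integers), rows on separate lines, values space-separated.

Answer: 4159/1080 14329/3600 329/80
3751/900 24119/6000 10111/2400
17249/3600 27649/6000 3597/800
581/108 36913/7200 707/144

Derivation:
After step 1:
  10/3 4 5
  17/4 14/5 17/4
  21/4 4 9/2
  20/3 11/2 5
After step 2:
  139/36 227/60 53/12
  469/120 193/50 331/80
  121/24 441/100 71/16
  209/36 127/24 5
After step 3:
  4159/1080 14329/3600 329/80
  3751/900 24119/6000 10111/2400
  17249/3600 27649/6000 3597/800
  581/108 36913/7200 707/144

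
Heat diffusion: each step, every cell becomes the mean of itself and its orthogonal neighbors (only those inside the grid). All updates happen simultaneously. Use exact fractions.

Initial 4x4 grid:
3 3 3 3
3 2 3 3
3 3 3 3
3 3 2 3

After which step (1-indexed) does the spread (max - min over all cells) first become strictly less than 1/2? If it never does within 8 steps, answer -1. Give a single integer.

Answer: 1

Derivation:
Step 1: max=3, min=8/3, spread=1/3
  -> spread < 1/2 first at step 1
Step 2: max=3, min=329/120, spread=31/120
Step 3: max=707/240, min=5041/1800, spread=523/3600
Step 4: max=7027/2400, min=152053/54000, spread=12109/108000
Step 5: max=627883/216000, min=4580689/1620000, spread=256867/3240000
Step 6: max=18768569/6480000, min=275658689/97200000, spread=2934923/48600000
Step 7: max=187081769/64800000, min=4141803031/1458000000, spread=135073543/2916000000
Step 8: max=16803897121/5832000000, min=248876925371/87480000000, spread=795382861/21870000000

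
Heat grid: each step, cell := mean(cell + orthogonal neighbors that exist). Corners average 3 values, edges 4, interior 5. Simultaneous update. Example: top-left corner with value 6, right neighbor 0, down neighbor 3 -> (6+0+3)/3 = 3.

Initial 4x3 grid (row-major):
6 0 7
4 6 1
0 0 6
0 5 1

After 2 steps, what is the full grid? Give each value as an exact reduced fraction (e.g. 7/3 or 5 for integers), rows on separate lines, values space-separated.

Answer: 145/36 259/80 149/36
79/30 387/100 89/30
151/60 101/50 18/5
25/18 317/120 5/2

Derivation:
After step 1:
  10/3 19/4 8/3
  4 11/5 5
  1 17/5 2
  5/3 3/2 4
After step 2:
  145/36 259/80 149/36
  79/30 387/100 89/30
  151/60 101/50 18/5
  25/18 317/120 5/2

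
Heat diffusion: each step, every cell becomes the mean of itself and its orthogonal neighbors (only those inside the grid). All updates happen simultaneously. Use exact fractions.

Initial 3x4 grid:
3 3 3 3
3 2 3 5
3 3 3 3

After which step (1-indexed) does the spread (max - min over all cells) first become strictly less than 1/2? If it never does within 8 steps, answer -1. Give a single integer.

Answer: 3

Derivation:
Step 1: max=11/3, min=11/4, spread=11/12
Step 2: max=421/120, min=17/6, spread=27/40
Step 3: max=7237/2160, min=2737/960, spread=863/1728
  -> spread < 1/2 first at step 3
Step 4: max=285137/86400, min=165779/57600, spread=72937/172800
Step 5: max=16836091/5184000, min=10025689/3456000, spread=719023/2073600
Step 6: max=1000203449/311040000, min=606453131/207360000, spread=36209501/124416000
Step 7: max=59495456611/18662400000, min=36662852449/12441600000, spread=72018847/298598400
Step 8: max=3546216239249/1119744000000, min=2213812049891/746496000000, spread=18039853153/89579520000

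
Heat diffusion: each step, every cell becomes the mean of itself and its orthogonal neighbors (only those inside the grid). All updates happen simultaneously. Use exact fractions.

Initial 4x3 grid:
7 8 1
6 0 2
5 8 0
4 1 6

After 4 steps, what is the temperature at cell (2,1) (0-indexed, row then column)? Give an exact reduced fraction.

Step 1: cell (2,1) = 14/5
Step 2: cell (2,1) = 221/50
Step 3: cell (2,1) = 21193/6000
Step 4: cell (2,1) = 1437587/360000
Full grid after step 4:
  33049/7200 232033/54000 231091/64800
  336109/72000 349253/90000 778327/216000
  903527/216000 1437587/360000 710027/216000
  547387/129600 3175153/864000 459487/129600

Answer: 1437587/360000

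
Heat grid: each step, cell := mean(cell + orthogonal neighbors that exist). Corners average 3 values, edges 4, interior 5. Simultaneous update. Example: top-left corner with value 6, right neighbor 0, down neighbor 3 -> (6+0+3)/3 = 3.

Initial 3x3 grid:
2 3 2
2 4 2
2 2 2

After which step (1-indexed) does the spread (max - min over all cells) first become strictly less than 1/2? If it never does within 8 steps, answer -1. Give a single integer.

Step 1: max=11/4, min=2, spread=3/4
Step 2: max=257/100, min=91/40, spread=59/200
  -> spread < 1/2 first at step 2
Step 3: max=36467/14400, min=209/90, spread=1009/4800
Step 4: max=321547/129600, min=339679/144000, spread=158359/1296000
Step 5: max=127965803/51840000, min=193129/81000, spread=4363243/51840000
Step 6: max=1143343123/466560000, min=1241470211/518400000, spread=260199331/4665600000
Step 7: max=456176851427/186624000000, min=935498473/388800000, spread=7137584387/186624000000
Step 8: max=27287375613169/11197440000000, min=1499476409933/622080000000, spread=3799043/143327232

Answer: 2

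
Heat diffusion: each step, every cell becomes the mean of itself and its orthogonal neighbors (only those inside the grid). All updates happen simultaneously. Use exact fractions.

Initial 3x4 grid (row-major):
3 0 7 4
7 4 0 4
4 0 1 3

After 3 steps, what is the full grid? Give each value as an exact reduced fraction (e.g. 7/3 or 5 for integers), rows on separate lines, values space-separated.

Answer: 7307/2160 24239/7200 7463/2400 631/180
2761/800 354/125 17767/6000 41123/14400
6607/2160 20089/7200 16339/7200 352/135

Derivation:
After step 1:
  10/3 7/2 11/4 5
  9/2 11/5 16/5 11/4
  11/3 9/4 1 8/3
After step 2:
  34/9 707/240 289/80 7/2
  137/40 313/100 119/50 817/240
  125/36 547/240 547/240 77/36
After step 3:
  7307/2160 24239/7200 7463/2400 631/180
  2761/800 354/125 17767/6000 41123/14400
  6607/2160 20089/7200 16339/7200 352/135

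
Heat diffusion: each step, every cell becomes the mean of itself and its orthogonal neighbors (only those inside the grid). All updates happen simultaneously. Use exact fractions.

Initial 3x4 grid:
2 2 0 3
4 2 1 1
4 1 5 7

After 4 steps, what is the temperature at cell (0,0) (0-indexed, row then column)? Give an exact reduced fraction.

Step 1: cell (0,0) = 8/3
Step 2: cell (0,0) = 43/18
Step 3: cell (0,0) = 251/108
Step 4: cell (0,0) = 74819/32400
Full grid after step 4:
  74819/32400 234983/108000 226273/108000 35657/16200
  137239/54000 220109/90000 111367/45000 549661/216000
  14849/5400 16631/6000 76537/27000 94639/32400

Answer: 74819/32400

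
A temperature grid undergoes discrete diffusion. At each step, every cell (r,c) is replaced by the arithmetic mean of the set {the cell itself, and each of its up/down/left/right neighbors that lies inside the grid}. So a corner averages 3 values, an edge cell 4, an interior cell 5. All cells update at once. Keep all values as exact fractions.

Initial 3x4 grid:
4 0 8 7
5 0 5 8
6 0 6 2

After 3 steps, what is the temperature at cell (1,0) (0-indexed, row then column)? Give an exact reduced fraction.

Answer: 47723/14400

Derivation:
Step 1: cell (1,0) = 15/4
Step 2: cell (1,0) = 149/48
Step 3: cell (1,0) = 47723/14400
Full grid after step 3:
  461/144 4559/1200 8461/1800 6227/1080
  47723/14400 2549/750 9259/2000 4191/800
  86/27 25429/7200 29069/7200 10739/2160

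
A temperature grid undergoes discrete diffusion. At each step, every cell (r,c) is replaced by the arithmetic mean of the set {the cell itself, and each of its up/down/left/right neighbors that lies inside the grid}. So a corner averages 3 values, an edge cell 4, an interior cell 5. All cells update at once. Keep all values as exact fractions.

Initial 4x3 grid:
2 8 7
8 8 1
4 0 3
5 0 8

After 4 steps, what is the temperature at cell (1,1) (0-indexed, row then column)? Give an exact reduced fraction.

Answer: 341921/72000

Derivation:
Step 1: cell (1,1) = 5
Step 2: cell (1,1) = 49/10
Step 3: cell (1,1) = 5749/1200
Step 4: cell (1,1) = 341921/72000
Full grid after step 4:
  46211/8640 909559/172800 132173/25920
  23329/4800 341921/72000 198661/43200
  59387/14400 287461/72000 169061/43200
  31883/8640 615299/172800 91549/25920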